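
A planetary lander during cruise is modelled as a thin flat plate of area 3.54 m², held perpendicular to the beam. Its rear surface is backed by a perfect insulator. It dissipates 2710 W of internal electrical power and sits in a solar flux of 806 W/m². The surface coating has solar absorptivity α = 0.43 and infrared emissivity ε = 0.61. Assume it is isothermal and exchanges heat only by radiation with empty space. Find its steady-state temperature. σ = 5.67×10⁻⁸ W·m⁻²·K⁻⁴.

At steady state, absorbed solar power + internal power = radiated power.
Absorbed: α·S·A_cross = 0.43·806·3.540 = 1227 W (cross-section A).
Total input = 1227 + 2710 = 3937 W.
Radiated: εσ·A_surf·T⁴ with A_surf = A = 3.540 m².
T⁴ = 3937/(0.61·5.67×10⁻⁸·3.540) = 3.215×10¹⁰ K⁴.

T ≈ 423 K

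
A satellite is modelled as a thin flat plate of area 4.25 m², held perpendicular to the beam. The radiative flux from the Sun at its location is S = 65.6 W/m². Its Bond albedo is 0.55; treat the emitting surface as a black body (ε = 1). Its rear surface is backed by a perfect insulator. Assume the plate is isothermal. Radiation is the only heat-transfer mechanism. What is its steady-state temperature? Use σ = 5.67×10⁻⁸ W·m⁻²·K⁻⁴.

T ≈ 151 K

At equilibrium, absorbed power = emitted power.
Absorbing cross-section = A = 4.250 m²; emitting surface = A = 4.250 m² (ratio 1).
(1−a)S·A_cross = εσ·A_surf·T⁴  ⇒  T⁴ = (1−a)S/(1σ).
T⁴ = 0.450·65.6/(1·5.67×10⁻⁸) = 5.206×10⁸ K⁴.
T = (5.206×10⁸)^(1/4).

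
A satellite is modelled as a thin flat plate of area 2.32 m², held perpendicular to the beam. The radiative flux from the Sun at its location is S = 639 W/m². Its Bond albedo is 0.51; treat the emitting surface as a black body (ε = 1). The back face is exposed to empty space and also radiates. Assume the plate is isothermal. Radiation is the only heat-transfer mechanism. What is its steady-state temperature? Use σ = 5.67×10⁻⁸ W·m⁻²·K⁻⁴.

At equilibrium, absorbed power = emitted power.
Absorbing cross-section = A = 2.320 m²; emitting surface = 2A = 4.640 m² (ratio 2).
(1−a)S·A_cross = εσ·A_surf·T⁴  ⇒  T⁴ = (1−a)S/(2σ).
T⁴ = 0.490·639/(2·5.67×10⁻⁸) = 2.761×10⁹ K⁴.
T = (2.761×10⁹)^(1/4).

T ≈ 229 K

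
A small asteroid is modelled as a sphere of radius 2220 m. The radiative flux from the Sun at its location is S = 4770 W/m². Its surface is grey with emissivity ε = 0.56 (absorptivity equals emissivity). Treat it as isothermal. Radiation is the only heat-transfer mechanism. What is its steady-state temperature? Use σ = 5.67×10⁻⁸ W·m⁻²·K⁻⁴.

T ≈ 381 K

At equilibrium, absorbed power = emitted power.
Absorbing cross-section = πr² = 1.548×10⁷ m²; emitting surface = 4πr² = 6.193×10⁷ m² (ratio 4).
εS·A_cross = εσ·A_surf·T⁴  ⇒  T⁴ = S/(4σ)   (ε cancels).
T⁴ = 4770/(4·5.67×10⁻⁸) = 2.103×10¹⁰ K⁴.
T = (2.103×10¹⁰)^(1/4).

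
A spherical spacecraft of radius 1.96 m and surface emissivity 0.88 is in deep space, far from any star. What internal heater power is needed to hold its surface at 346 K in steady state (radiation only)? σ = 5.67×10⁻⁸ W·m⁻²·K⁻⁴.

P ≈ 34500 W

P = εσ·4πr²·T⁴.
4πr² = 48.27 m²; T⁴ = 1.433×10¹⁰ K⁴.
P = 0.88·5.67×10⁻⁸·48.27·1.433×10¹⁰.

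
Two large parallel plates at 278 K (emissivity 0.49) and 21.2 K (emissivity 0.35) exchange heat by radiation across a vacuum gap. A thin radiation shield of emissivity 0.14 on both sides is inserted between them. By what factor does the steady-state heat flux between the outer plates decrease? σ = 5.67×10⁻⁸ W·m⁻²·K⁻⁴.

factor ≈ 4.41

Without shield: q₀ = σΔ(T⁴)/(1/ε₁+1/ε₂−1) with denominator 3.898.
With shield the two gaps are in series; the resistances add: (1/ε₁+1/ε_s−1)+(1/ε_s+1/ε₂−1) = 8.184+9.000 = 17.18.
Heat-flux ratio q₀/q = 17.18/3.898.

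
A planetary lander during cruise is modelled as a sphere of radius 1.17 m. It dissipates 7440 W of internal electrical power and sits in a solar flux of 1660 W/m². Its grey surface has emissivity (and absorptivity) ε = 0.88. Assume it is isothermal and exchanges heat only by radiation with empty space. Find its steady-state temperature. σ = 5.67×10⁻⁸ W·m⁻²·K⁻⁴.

T ≈ 356 K

At steady state, absorbed solar power + internal power = radiated power.
Absorbed: α·S·A_cross = 0.88·1660·4.301 = 6282 W (cross-section πr²).
Total input = 6282 + 7440 = 13720 W.
Radiated: εσ·A_surf·T⁴ with A_surf = 4πr² = 17.20 m².
T⁴ = 13720/(0.88·5.67×10⁻⁸·17.20) = 1.599×10¹⁰ K⁴.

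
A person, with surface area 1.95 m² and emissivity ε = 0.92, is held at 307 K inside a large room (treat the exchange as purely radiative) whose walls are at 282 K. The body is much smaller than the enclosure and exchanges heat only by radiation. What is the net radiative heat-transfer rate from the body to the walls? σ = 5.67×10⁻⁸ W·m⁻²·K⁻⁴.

P_net ≈ 260 W

For a small grey body in a large enclosure: P_net = εσA(T_body⁴ − T_wall⁴).
A = 1.95 m²; T_body⁴ − T_wall⁴ = 8.883×10⁹ − 6.324×10⁹ = 2.559×10⁹ K⁴.
|P_net| = 0.92·5.67×10⁻⁸·1.950·2.559×10⁹.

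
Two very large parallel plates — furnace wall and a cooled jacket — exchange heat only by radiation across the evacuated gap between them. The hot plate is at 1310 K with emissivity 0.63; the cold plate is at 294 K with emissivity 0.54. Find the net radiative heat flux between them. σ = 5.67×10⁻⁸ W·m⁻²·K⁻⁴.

q ≈ 68300 W/m²

For two infinite grey parallel plates, q = σ(T₁⁴ − T₂⁴)/(1/ε₁ + 1/ε₂ − 1).
T₁⁴ − T₂⁴ = 2.945×10¹² − 7.471×10⁹ = 2.938×10¹² K⁴.
1/ε₁ + 1/ε₂ − 1 = 1.587 + 1.852 − 1 = 2.439.
q = 5.67×10⁻⁸ × 2.938×10¹² / 2.439.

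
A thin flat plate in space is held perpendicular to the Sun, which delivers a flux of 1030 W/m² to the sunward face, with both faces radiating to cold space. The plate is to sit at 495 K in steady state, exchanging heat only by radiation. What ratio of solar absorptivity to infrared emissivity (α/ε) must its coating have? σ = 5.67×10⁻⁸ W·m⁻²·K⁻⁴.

Balance: αS·A = εσ·2A·T⁴ ⇒ α/ε = 2σT⁴/S.
α/ε = 2·5.67×10⁻⁸·(495)⁴/1030 = 2·5.67×10⁻⁸·6.004×10¹⁰/1030.

α/ε ≈ 6.61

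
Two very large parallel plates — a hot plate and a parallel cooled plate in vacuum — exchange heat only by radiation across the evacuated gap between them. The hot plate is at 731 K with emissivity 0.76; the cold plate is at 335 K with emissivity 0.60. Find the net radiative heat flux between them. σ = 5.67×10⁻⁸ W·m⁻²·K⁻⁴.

q ≈ 7810 W/m²

For two infinite grey parallel plates, q = σ(T₁⁴ − T₂⁴)/(1/ε₁ + 1/ε₂ − 1).
T₁⁴ − T₂⁴ = 2.855×10¹¹ − 1.259×10¹⁰ = 2.729×10¹¹ K⁴.
1/ε₁ + 1/ε₂ − 1 = 1.316 + 1.667 − 1 = 1.982.
q = 5.67×10⁻⁸ × 2.729×10¹¹ / 1.982.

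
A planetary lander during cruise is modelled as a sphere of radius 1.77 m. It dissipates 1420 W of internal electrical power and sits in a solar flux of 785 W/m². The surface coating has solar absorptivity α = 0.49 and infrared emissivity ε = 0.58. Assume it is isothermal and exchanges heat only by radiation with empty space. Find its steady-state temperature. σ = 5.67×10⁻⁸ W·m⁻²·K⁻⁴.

T ≈ 252 K

At steady state, absorbed solar power + internal power = radiated power.
Absorbed: α·S·A_cross = 0.49·785·9.842 = 3786 W (cross-section πr²).
Total input = 3786 + 1420 = 5206 W.
Radiated: εσ·A_surf·T⁴ with A_surf = 4πr² = 39.37 m².
T⁴ = 5206/(0.58·5.67×10⁻⁸·39.37) = 4.021×10⁹ K⁴.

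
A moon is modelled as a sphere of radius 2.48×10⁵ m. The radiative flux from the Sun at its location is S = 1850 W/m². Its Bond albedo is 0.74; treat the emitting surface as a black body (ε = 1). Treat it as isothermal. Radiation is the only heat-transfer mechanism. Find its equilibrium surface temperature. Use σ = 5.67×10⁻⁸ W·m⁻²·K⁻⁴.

T ≈ 215 K

At equilibrium, absorbed power = emitted power.
Absorbing cross-section = πr² = 1.932×10¹¹ m²; emitting surface = 4πr² = 7.729×10¹¹ m² (ratio 4).
(1−a)S·A_cross = εσ·A_surf·T⁴  ⇒  T⁴ = (1−a)S/(4σ).
T⁴ = 0.260·1850/(4·5.67×10⁻⁸) = 2.121×10⁹ K⁴.
T = (2.121×10⁹)^(1/4).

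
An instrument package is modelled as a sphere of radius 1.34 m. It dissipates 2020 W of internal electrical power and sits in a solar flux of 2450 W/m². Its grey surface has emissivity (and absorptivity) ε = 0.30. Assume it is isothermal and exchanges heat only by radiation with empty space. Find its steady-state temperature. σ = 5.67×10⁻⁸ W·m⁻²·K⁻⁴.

At steady state, absorbed solar power + internal power = radiated power.
Absorbed: α·S·A_cross = 0.30·2450·5.641 = 4146 W (cross-section πr²).
Total input = 4146 + 2020 = 6166 W.
Radiated: εσ·A_surf·T⁴ with A_surf = 4πr² = 22.56 m².
T⁴ = 6166/(0.30·5.67×10⁻⁸·22.56) = 1.607×10¹⁰ K⁴.

T ≈ 356 K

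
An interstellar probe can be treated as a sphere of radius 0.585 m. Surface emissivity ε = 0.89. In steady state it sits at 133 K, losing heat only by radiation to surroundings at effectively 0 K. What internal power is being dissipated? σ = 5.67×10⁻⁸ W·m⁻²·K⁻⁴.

P ≈ 67.9 W

Steady state: P = εσA T⁴.
A = 4πr² = 4.301 m²; T⁴ = (133)⁴ = 3.129×10⁸ K⁴.
P = 0.89 × 5.67×10⁻⁸ × 4.301 × 3.129×10⁸.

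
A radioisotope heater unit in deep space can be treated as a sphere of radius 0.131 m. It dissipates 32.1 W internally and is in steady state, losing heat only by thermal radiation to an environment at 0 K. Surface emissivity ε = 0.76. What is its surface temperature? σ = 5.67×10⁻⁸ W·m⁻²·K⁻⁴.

Steady state: internal power = radiated power, P = εσA T⁴.
Radiating area A = 4πr² = 0.2157 m².
T⁴ = P/(εσA) = 32.1/(0.76·5.67×10⁻⁸·0.2157) = 3.454×10⁹ K⁴.
T = (3.454×10⁹)^(1/4).

T ≈ 242 K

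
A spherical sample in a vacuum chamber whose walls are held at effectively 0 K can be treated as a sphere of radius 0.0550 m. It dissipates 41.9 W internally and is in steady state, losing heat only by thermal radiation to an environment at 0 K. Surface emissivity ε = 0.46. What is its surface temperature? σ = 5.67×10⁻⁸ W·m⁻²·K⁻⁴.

Steady state: internal power = radiated power, P = εσA T⁴.
Radiating area A = 4πr² = 0.03801 m².
T⁴ = P/(εσA) = 41.9/(0.46·5.67×10⁻⁸·0.03801) = 4.226×10¹⁰ K⁴.
T = (4.226×10¹⁰)^(1/4).

T ≈ 453 K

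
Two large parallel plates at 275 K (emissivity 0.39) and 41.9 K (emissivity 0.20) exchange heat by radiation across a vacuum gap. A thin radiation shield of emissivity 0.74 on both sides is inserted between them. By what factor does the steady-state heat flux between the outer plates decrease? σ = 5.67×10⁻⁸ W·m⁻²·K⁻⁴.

factor ≈ 1.26

Without shield: q₀ = σΔ(T⁴)/(1/ε₁+1/ε₂−1) with denominator 6.564.
With shield the two gaps are in series; the resistances add: (1/ε₁+1/ε_s−1)+(1/ε_s+1/ε₂−1) = 2.915+5.351 = 8.267.
Heat-flux ratio q₀/q = 8.267/6.564.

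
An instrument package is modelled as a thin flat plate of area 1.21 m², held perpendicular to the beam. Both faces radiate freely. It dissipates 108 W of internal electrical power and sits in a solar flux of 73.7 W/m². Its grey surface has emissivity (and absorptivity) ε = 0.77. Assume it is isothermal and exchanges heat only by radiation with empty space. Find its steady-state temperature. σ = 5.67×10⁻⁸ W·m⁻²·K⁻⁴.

At steady state, absorbed solar power + internal power = radiated power.
Absorbed: α·S·A_cross = 0.77·73.7·1.210 = 68.67 W (cross-section A).
Total input = 68.67 + 108 = 176.7 W.
Radiated: εσ·A_surf·T⁴ with A_surf = 2A = 2.420 m².
T⁴ = 176.7/(0.77·5.67×10⁻⁸·2.420) = 1.672×10⁹ K⁴.

T ≈ 202 K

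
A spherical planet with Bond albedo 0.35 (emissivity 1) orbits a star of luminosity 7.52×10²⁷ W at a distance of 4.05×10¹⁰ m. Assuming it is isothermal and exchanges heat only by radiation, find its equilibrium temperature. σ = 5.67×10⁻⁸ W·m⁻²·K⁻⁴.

First find the stellar flux at distance d: S = L/(4πd²) = 7.52×10²⁷/(4π·(4.05×10¹⁰)²) = 3.648×10⁵ W/m².
For an isothermal sphere, absorbed (1−a)S·πr² = emitted σ·4πr²·T⁴, so T⁴ = (1−a)S/(4σ).
T⁴ = 0.650·3.648×10⁵/(4·5.67×10⁻⁸) = 1.046×10¹² K⁴.

T ≈ 1010 K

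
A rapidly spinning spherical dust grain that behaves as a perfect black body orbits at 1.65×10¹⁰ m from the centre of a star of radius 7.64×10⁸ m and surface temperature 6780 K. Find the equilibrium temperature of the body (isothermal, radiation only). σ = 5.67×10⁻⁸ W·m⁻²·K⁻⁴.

The star's surface emits σT_*⁴; at distance d the flux is S = σT_*⁴(R_*/d)².
S = 5.67×10⁻⁸·(6780)⁴·(7.64×10⁸/1.65×10¹⁰)² = 2.569×10⁵ W/m².
For an isothermal sphere T⁴ = (1−a)S/(4σ) = 1.133×10¹² K⁴.

T ≈ 1030 K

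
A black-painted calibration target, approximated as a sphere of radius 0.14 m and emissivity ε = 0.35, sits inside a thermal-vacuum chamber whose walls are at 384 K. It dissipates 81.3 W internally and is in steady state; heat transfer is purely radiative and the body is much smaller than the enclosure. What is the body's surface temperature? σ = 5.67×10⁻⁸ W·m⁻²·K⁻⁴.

For a small grey body in a large enclosure, net radiated power = εσA(T⁴ − T_w⁴).
Steady state: P = εσA(T⁴ − T_w⁴) with A = 4πr² = 0.2463 m².
T⁴ = P/(εσA) + T_w⁴ = 81.3/(0.35·5.67×10⁻⁸·0.2463) + (384)⁴
    = 1.663×10¹⁰ + 2.174×10¹⁰ = 3.838×10¹⁰ K⁴.

T ≈ 443 K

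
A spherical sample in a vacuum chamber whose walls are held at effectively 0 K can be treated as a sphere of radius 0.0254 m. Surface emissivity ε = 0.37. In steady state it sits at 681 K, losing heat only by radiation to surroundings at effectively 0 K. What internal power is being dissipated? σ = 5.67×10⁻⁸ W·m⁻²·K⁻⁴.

P ≈ 36.6 W

Steady state: P = εσA T⁴.
A = 4πr² = 0.008107 m²; T⁴ = (681)⁴ = 2.151×10¹¹ K⁴.
P = 0.37 × 5.67×10⁻⁸ × 0.008107 × 2.151×10¹¹.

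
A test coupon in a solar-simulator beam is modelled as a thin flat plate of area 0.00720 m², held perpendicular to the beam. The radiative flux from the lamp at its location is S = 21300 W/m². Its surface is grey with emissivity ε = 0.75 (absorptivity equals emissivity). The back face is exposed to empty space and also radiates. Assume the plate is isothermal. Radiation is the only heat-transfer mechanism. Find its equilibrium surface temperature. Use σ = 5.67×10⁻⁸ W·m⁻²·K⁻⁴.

T ≈ 658 K

At equilibrium, absorbed power = emitted power.
Absorbing cross-section = A = 0.007200 m²; emitting surface = 2A = 0.01440 m² (ratio 2).
εS·A_cross = εσ·A_surf·T⁴  ⇒  T⁴ = S/(2σ)   (ε cancels).
T⁴ = 21300/(2·5.67×10⁻⁸) = 1.878×10¹¹ K⁴.
T = (1.878×10¹¹)^(1/4).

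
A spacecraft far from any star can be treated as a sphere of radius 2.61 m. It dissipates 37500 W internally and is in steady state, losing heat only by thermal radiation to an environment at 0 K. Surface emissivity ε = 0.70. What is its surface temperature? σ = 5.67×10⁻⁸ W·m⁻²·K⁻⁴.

T ≈ 324 K

Steady state: internal power = radiated power, P = εσA T⁴.
Radiating area A = 4πr² = 85.60 m².
T⁴ = P/(εσA) = 37500/(0.70·5.67×10⁻⁸·85.60) = 1.104×10¹⁰ K⁴.
T = (1.104×10¹⁰)^(1/4).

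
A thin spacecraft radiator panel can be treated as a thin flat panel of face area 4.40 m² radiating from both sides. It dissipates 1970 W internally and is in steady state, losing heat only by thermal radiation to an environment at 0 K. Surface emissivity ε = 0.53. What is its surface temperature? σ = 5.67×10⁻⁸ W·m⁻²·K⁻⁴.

Steady state: internal power = radiated power, P = εσA T⁴.
Radiating area A = 2·4.40 = 8.800 m².
T⁴ = P/(εσA) = 1970/(0.53·5.67×10⁻⁸·8.800) = 7.449×10⁹ K⁴.
T = (7.449×10⁹)^(1/4).

T ≈ 294 K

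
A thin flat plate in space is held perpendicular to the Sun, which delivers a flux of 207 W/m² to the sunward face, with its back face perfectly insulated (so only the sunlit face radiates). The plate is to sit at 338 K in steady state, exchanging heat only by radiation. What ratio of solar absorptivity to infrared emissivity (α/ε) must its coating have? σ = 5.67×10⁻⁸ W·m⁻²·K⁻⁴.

Balance: αS·A = εσ·1A·T⁴ ⇒ α/ε = σT⁴/S.
α/ε = 5.67×10⁻⁸·(338)⁴/207 = 5.67×10⁻⁸·1.305×10¹⁰/207.

α/ε ≈ 3.58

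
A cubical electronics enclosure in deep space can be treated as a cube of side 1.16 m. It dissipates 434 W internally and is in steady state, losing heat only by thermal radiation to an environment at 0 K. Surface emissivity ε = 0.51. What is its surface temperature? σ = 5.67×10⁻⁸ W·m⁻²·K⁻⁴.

Steady state: internal power = radiated power, P = εσA T⁴.
Radiating area A = 6L² = 8.074 m².
T⁴ = P/(εσA) = 434/(0.51·5.67×10⁻⁸·8.074) = 1.859×10⁹ K⁴.
T = (1.859×10⁹)^(1/4).

T ≈ 208 K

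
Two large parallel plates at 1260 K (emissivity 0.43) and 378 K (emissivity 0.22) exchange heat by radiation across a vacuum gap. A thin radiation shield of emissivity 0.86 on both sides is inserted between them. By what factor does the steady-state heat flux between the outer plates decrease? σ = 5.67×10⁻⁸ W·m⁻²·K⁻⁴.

factor ≈ 1.23

Without shield: q₀ = σΔ(T⁴)/(1/ε₁+1/ε₂−1) with denominator 5.871.
With shield the two gaps are in series; the resistances add: (1/ε₁+1/ε_s−1)+(1/ε_s+1/ε₂−1) = 2.488+4.708 = 7.197.
Heat-flux ratio q₀/q = 7.197/5.871.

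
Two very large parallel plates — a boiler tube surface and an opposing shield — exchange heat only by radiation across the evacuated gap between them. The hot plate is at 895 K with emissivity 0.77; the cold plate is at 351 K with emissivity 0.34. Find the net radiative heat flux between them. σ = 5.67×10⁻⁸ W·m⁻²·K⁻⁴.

q ≈ 11000 W/m²

For two infinite grey parallel plates, q = σ(T₁⁴ − T₂⁴)/(1/ε₁ + 1/ε₂ − 1).
T₁⁴ − T₂⁴ = 6.416×10¹¹ − 1.518×10¹⁰ = 6.265×10¹¹ K⁴.
1/ε₁ + 1/ε₂ − 1 = 1.299 + 2.941 − 1 = 3.240.
q = 5.67×10⁻⁸ × 6.265×10¹¹ / 3.240.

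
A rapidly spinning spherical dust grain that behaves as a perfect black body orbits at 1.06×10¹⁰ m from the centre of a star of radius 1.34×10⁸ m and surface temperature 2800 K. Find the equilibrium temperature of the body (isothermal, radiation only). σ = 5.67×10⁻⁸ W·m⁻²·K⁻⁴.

The star's surface emits σT_*⁴; at distance d the flux is S = σT_*⁴(R_*/d)².
S = 5.67×10⁻⁸·(2800)⁴·(1.34×10⁸/1.06×10¹⁰)² = 556.9 W/m².
For an isothermal sphere T⁴ = (1−a)S/(4σ) = 2.456×10⁹ K⁴.

T ≈ 223 K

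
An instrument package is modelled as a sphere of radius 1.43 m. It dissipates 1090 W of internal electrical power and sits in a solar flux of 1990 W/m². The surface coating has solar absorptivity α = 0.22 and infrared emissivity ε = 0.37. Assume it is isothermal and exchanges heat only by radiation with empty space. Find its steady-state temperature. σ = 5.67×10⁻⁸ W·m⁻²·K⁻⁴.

T ≈ 292 K

At steady state, absorbed solar power + internal power = radiated power.
Absorbed: α·S·A_cross = 0.22·1990·6.424 = 2813 W (cross-section πr²).
Total input = 2813 + 1090 = 3903 W.
Radiated: εσ·A_surf·T⁴ with A_surf = 4πr² = 25.70 m².
T⁴ = 3903/(0.37·5.67×10⁻⁸·25.70) = 7.239×10⁹ K⁴.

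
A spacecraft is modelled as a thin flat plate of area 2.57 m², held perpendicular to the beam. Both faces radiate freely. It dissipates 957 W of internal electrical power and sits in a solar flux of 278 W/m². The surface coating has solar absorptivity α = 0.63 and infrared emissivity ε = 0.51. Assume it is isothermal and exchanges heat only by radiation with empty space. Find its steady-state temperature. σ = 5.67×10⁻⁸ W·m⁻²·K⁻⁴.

At steady state, absorbed solar power + internal power = radiated power.
Absorbed: α·S·A_cross = 0.63·278·2.570 = 450.1 W (cross-section A).
Total input = 450.1 + 957 = 1407 W.
Radiated: εσ·A_surf·T⁴ with A_surf = 2A = 5.140 m².
T⁴ = 1407/(0.51·5.67×10⁻⁸·5.140) = 9.467×10⁹ K⁴.

T ≈ 312 K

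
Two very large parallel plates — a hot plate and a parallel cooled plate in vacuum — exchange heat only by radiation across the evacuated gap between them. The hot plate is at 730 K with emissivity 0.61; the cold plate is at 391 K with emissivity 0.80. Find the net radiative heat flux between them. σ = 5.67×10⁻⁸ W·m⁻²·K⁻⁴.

For two infinite grey parallel plates, q = σ(T₁⁴ − T₂⁴)/(1/ε₁ + 1/ε₂ − 1).
T₁⁴ − T₂⁴ = 2.840×10¹¹ − 2.337×10¹⁰ = 2.606×10¹¹ K⁴.
1/ε₁ + 1/ε₂ − 1 = 1.639 + 1.250 − 1 = 1.889.
q = 5.67×10⁻⁸ × 2.606×10¹¹ / 1.889.

q ≈ 7820 W/m²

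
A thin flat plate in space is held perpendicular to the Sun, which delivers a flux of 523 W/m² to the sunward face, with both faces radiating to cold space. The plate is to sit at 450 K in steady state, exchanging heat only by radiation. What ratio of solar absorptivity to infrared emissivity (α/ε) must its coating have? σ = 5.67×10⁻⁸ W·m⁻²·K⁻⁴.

α/ε ≈ 8.89

Balance: αS·A = εσ·2A·T⁴ ⇒ α/ε = 2σT⁴/S.
α/ε = 2·5.67×10⁻⁸·(450)⁴/523 = 2·5.67×10⁻⁸·4.101×10¹⁰/523.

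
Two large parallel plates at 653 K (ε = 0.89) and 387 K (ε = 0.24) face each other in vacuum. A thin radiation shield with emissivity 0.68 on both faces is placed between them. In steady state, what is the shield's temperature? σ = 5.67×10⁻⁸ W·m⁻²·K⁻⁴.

In steady state the net flux on the hot side equals that on the cold side.
σ(T₁⁴−T_s⁴)/D₁ = σ(T_s⁴−T₂⁴)/D₂, with D₁ = 1/ε₁+1/ε_s−1 = 1.594, D₂ = 1/ε_s+1/ε₂−1 = 4.637.
Solve for T_s⁴: T_s⁴ = (D₂·T₁⁴ + D₁·T₂⁴)/(D₁+D₂) = 1.410×10¹¹ K⁴.

T_s ≈ 613 K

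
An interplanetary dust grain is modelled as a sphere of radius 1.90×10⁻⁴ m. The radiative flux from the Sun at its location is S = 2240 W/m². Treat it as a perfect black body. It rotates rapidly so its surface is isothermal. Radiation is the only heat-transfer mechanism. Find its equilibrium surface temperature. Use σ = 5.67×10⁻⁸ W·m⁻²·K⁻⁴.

At equilibrium, absorbed power = emitted power.
Absorbing cross-section = πr² = 1.134×10⁻⁷ m²; emitting surface = 4πr² = 4.536×10⁻⁷ m² (ratio 4).
S·A_cross = εσ·A_surf·T⁴  ⇒  T⁴ = S/(4σ).
T⁴ = 1.00·2240/(4·5.67×10⁻⁸) = 9.877×10⁹ K⁴.
T = (9.877×10⁹)^(1/4).

T ≈ 315 K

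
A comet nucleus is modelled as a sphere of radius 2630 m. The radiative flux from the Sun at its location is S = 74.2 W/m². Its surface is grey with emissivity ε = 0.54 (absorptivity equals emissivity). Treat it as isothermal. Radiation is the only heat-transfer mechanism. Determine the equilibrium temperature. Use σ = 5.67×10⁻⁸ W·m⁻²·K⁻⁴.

At equilibrium, absorbed power = emitted power.
Absorbing cross-section = πr² = 2.173×10⁷ m²; emitting surface = 4πr² = 8.692×10⁷ m² (ratio 4).
εS·A_cross = εσ·A_surf·T⁴  ⇒  T⁴ = S/(4σ)   (ε cancels).
T⁴ = 74.2/(4·5.67×10⁻⁸) = 3.272×10⁸ K⁴.
T = (3.272×10⁸)^(1/4).

T ≈ 134 K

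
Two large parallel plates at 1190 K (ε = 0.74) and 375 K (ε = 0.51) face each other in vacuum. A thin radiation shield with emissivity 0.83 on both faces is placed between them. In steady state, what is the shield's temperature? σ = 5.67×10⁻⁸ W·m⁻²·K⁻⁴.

T_s ≈ 1040 K

In steady state the net flux on the hot side equals that on the cold side.
σ(T₁⁴−T_s⁴)/D₁ = σ(T_s⁴−T₂⁴)/D₂, with D₁ = 1/ε₁+1/ε_s−1 = 1.556, D₂ = 1/ε_s+1/ε₂−1 = 2.166.
Solve for T_s⁴: T_s⁴ = (D₂·T₁⁴ + D₁·T₂⁴)/(D₁+D₂) = 1.175×10¹² K⁴.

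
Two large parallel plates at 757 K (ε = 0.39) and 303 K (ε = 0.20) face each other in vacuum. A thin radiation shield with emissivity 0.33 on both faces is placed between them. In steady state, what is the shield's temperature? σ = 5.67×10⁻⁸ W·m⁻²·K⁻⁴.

T_s ≈ 670 K

In steady state the net flux on the hot side equals that on the cold side.
σ(T₁⁴−T_s⁴)/D₁ = σ(T_s⁴−T₂⁴)/D₂, with D₁ = 1/ε₁+1/ε_s−1 = 4.594, D₂ = 1/ε_s+1/ε₂−1 = 7.030.
Solve for T_s⁴: T_s⁴ = (D₂·T₁⁴ + D₁·T₂⁴)/(D₁+D₂) = 2.019×10¹¹ K⁴.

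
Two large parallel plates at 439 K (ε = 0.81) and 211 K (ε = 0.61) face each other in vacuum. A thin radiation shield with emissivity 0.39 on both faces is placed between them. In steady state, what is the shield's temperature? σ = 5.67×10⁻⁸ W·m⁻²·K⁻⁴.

In steady state the net flux on the hot side equals that on the cold side.
σ(T₁⁴−T_s⁴)/D₁ = σ(T_s⁴−T₂⁴)/D₂, with D₁ = 1/ε₁+1/ε_s−1 = 2.799, D₂ = 1/ε_s+1/ε₂−1 = 3.203.
Solve for T_s⁴: T_s⁴ = (D₂·T₁⁴ + D₁·T₂⁴)/(D₁+D₂) = 2.075×10¹⁰ K⁴.

T_s ≈ 380 K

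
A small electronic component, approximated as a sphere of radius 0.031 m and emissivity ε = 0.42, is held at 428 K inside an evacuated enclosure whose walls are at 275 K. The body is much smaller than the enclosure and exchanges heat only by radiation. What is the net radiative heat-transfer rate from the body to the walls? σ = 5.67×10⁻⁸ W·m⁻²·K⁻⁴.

For a small grey body in a large enclosure: P_net = εσA(T_body⁴ − T_wall⁴).
A = 4πr² = 0.01208 m²; T_body⁴ − T_wall⁴ = 3.356×10¹⁰ − 5.719×10⁹ = 2.784×10¹⁰ K⁴.
|P_net| = 0.42·5.67×10⁻⁸·0.01208·2.784×10¹⁰.

P_net ≈ 8.01 W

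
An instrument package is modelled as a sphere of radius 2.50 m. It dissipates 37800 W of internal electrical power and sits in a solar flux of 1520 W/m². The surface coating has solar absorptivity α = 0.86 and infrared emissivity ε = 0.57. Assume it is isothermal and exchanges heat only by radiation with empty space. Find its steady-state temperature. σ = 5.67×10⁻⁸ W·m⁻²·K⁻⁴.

At steady state, absorbed solar power + internal power = radiated power.
Absorbed: α·S·A_cross = 0.86·1520·19.63 = 25670 W (cross-section πr²).
Total input = 25670 + 37800 = 63470 W.
Radiated: εσ·A_surf·T⁴ with A_surf = 4πr² = 78.54 m².
T⁴ = 63470/(0.57·5.67×10⁻⁸·78.54) = 2.500×10¹⁰ K⁴.

T ≈ 398 K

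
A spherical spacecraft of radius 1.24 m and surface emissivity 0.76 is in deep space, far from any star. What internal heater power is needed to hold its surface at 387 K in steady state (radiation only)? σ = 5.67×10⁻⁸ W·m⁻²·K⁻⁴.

P ≈ 18700 W

P = εσ·4πr²·T⁴.
4πr² = 19.32 m²; T⁴ = 2.243×10¹⁰ K⁴.
P = 0.76·5.67×10⁻⁸·19.32·2.243×10¹⁰.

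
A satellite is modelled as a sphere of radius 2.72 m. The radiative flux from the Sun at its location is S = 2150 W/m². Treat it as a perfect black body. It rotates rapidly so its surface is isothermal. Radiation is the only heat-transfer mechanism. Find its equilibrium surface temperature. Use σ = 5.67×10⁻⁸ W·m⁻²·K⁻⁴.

At equilibrium, absorbed power = emitted power.
Absorbing cross-section = πr² = 23.24 m²; emitting surface = 4πr² = 92.97 m² (ratio 4).
S·A_cross = εσ·A_surf·T⁴  ⇒  T⁴ = S/(4σ).
T⁴ = 1.00·2150/(4·5.67×10⁻⁸) = 9.480×10⁹ K⁴.
T = (9.480×10⁹)^(1/4).

T ≈ 312 K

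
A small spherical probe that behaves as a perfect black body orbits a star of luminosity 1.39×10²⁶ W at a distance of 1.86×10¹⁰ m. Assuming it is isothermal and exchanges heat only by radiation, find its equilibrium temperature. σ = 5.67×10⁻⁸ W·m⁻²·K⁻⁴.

First find the stellar flux at distance d: S = L/(4πd²) = 1.39×10²⁶/(4π·(1.86×10¹⁰)²) = 31970 W/m².
For an isothermal sphere, absorbed (1−a)S·πr² = emitted σ·4πr²·T⁴, so T⁴ = (1−a)S/(4σ).
T⁴ = 1.00·31970/(4·5.67×10⁻⁸) = 1.410×10¹¹ K⁴.

T ≈ 613 K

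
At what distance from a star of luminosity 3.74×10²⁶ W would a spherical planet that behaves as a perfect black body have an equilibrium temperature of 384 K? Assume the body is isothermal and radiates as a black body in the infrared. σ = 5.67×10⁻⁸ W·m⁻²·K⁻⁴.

d ≈ 7.77×10¹⁰ m

For an isothermal black-emitting sphere, (1−a)S·πr² = σ·4πr²·T⁴ ⇒ S = 4σT⁴/(1−a).
S = 4·5.67×10⁻⁸·(384)⁴/1.00 = 4931 W/m².
Flux falls as S = L/(4πd²), so d = √(L/(4πS)) = √(3.74×10²⁶/(4π·4931)).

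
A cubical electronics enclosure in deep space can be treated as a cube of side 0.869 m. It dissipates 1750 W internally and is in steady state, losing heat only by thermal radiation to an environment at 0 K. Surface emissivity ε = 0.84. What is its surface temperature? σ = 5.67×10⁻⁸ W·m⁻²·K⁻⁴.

Steady state: internal power = radiated power, P = εσA T⁴.
Radiating area A = 6L² = 4.531 m².
T⁴ = P/(εσA) = 1750/(0.84·5.67×10⁻⁸·4.531) = 8.109×10⁹ K⁴.
T = (8.109×10⁹)^(1/4).

T ≈ 300 K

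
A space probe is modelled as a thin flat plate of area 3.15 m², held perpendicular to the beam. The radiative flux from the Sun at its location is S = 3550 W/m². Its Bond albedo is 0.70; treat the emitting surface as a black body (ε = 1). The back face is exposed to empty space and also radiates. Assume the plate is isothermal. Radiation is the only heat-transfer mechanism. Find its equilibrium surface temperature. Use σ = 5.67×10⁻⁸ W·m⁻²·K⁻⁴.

At equilibrium, absorbed power = emitted power.
Absorbing cross-section = A = 3.150 m²; emitting surface = 2A = 6.300 m² (ratio 2).
(1−a)S·A_cross = εσ·A_surf·T⁴  ⇒  T⁴ = (1−a)S/(2σ).
T⁴ = 0.300·3550/(2·5.67×10⁻⁸) = 9.392×10⁹ K⁴.
T = (9.392×10⁹)^(1/4).

T ≈ 311 K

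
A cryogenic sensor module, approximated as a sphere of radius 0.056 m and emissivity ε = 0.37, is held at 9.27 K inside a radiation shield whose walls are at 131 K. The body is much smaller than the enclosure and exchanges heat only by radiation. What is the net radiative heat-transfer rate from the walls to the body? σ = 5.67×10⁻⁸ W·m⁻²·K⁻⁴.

P_net ≈ 0.243 W

For a small grey body in a large enclosure: P_net = εσA(T_body⁴ − T_wall⁴).
A = 4πr² = 0.03941 m²; T_body⁴ − T_wall⁴ = 7384 − 2.945×10⁸ = -2.945×10⁸ K⁴.
|P_net| = 0.37·5.67×10⁻⁸·0.03941·2.945×10⁸.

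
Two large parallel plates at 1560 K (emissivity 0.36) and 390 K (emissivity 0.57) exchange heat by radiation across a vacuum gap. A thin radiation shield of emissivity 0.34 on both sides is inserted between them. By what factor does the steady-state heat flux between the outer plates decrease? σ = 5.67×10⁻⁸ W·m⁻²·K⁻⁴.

Without shield: q₀ = σΔ(T⁴)/(1/ε₁+1/ε₂−1) with denominator 3.532.
With shield the two gaps are in series; the resistances add: (1/ε₁+1/ε_s−1)+(1/ε_s+1/ε₂−1) = 4.719+3.696 = 8.415.
Heat-flux ratio q₀/q = 8.415/3.532.

factor ≈ 2.38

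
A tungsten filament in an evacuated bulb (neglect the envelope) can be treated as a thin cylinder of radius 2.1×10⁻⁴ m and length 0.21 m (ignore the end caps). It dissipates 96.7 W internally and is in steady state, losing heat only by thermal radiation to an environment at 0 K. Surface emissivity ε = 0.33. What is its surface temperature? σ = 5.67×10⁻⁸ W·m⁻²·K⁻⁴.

Steady state: internal power = radiated power, P = εσA T⁴.
Radiating area A = 2πrL = 2.771×10⁻⁴ m².
T⁴ = P/(εσA) = 96.7/(0.33·5.67×10⁻⁸·2.771×10⁻⁴) = 1.865×10¹³ K⁴.
T = (1.865×10¹³)^(1/4).

T ≈ 2080 K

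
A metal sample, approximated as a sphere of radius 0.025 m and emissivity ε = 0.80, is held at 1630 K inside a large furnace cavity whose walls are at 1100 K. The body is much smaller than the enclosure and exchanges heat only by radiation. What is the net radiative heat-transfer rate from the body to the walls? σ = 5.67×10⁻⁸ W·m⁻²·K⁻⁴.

P_net ≈ 1990 W

For a small grey body in a large enclosure: P_net = εσA(T_body⁴ − T_wall⁴).
A = 4πr² = 0.007854 m²; T_body⁴ − T_wall⁴ = 7.059×10¹² − 1.464×10¹² = 5.595×10¹² K⁴.
|P_net| = 0.80·5.67×10⁻⁸·0.007854·5.595×10¹².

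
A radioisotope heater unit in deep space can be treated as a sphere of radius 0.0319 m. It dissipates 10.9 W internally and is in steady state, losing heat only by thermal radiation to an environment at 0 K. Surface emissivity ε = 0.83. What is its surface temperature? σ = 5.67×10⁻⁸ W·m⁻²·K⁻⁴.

T ≈ 367 K

Steady state: internal power = radiated power, P = εσA T⁴.
Radiating area A = 4πr² = 0.01279 m².
T⁴ = P/(εσA) = 10.9/(0.83·5.67×10⁻⁸·0.01279) = 1.811×10¹⁰ K⁴.
T = (1.811×10¹⁰)^(1/4).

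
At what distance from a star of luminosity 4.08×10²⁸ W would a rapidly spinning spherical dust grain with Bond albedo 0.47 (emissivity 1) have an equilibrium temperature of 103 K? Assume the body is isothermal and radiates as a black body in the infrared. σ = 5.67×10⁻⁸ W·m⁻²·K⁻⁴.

d ≈ 8.21×10¹² m

For an isothermal black-emitting sphere, (1−a)S·πr² = σ·4πr²·T⁴ ⇒ S = 4σT⁴/(1−a).
S = 4·5.67×10⁻⁸·(103)⁴/0.530 = 48.16 W/m².
Flux falls as S = L/(4πd²), so d = √(L/(4πS)) = √(4.08×10²⁸/(4π·48.16)).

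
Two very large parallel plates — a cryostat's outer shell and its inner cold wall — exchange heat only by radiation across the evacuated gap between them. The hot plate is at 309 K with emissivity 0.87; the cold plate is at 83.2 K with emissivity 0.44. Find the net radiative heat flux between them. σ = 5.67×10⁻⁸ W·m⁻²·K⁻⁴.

q ≈ 212 W/m²

For two infinite grey parallel plates, q = σ(T₁⁴ − T₂⁴)/(1/ε₁ + 1/ε₂ − 1).
T₁⁴ − T₂⁴ = 9.117×10⁹ − 4.792×10⁷ = 9.069×10⁹ K⁴.
1/ε₁ + 1/ε₂ − 1 = 1.149 + 2.273 − 1 = 2.422.
q = 5.67×10⁻⁸ × 9.069×10⁹ / 2.422.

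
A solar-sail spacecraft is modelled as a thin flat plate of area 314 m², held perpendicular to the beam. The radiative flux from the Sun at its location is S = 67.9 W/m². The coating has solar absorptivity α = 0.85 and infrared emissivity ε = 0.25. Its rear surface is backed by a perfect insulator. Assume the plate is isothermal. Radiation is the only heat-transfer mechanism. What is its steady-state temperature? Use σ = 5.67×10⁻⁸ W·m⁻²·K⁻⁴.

At equilibrium, absorbed power = emitted power.
Absorbing cross-section = A = 314.0 m²; emitting surface = A = 314.0 m² (ratio 1).
αS·A_cross = εσ·A_surf·T⁴  ⇒  T⁴ = αS/(ε·1σ).
T⁴ = 0.850·67.9/(0.25·1·5.67×10⁻⁸) = 4.072×10⁹ K⁴.
T = (4.072×10⁹)^(1/4).

T ≈ 253 K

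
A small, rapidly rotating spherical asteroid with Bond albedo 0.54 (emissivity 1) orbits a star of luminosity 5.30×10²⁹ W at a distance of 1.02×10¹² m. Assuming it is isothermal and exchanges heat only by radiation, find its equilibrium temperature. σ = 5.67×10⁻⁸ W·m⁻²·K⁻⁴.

T ≈ 535 K

First find the stellar flux at distance d: S = L/(4πd²) = 5.30×10²⁹/(4π·(1.02×10¹²)²) = 40540 W/m².
For an isothermal sphere, absorbed (1−a)S·πr² = emitted σ·4πr²·T⁴, so T⁴ = (1−a)S/(4σ).
T⁴ = 0.460·40540/(4·5.67×10⁻⁸) = 8.222×10¹⁰ K⁴.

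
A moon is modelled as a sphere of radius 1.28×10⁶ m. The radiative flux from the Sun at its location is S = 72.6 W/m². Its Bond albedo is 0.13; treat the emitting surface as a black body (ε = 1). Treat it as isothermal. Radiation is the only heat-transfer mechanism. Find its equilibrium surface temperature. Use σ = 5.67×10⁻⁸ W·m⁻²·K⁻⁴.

At equilibrium, absorbed power = emitted power.
Absorbing cross-section = πr² = 5.147×10¹² m²; emitting surface = 4πr² = 2.059×10¹³ m² (ratio 4).
(1−a)S·A_cross = εσ·A_surf·T⁴  ⇒  T⁴ = (1−a)S/(4σ).
T⁴ = 0.870·72.6/(4·5.67×10⁻⁸) = 2.785×10⁸ K⁴.
T = (2.785×10⁸)^(1/4).

T ≈ 129 K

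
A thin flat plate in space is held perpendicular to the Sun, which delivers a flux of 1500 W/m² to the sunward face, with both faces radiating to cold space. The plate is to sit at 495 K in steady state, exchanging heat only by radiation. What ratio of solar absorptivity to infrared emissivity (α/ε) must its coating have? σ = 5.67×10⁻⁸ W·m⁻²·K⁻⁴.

Balance: αS·A = εσ·2A·T⁴ ⇒ α/ε = 2σT⁴/S.
α/ε = 2·5.67×10⁻⁸·(495)⁴/1500 = 2·5.67×10⁻⁸·6.004×10¹⁰/1500.

α/ε ≈ 4.54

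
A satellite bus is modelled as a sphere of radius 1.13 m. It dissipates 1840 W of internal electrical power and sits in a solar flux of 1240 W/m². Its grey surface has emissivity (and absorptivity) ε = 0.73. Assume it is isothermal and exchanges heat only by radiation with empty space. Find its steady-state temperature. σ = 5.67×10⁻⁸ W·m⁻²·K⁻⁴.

At steady state, absorbed solar power + internal power = radiated power.
Absorbed: α·S·A_cross = 0.73·1240·4.011 = 3631 W (cross-section πr²).
Total input = 3631 + 1840 = 5471 W.
Radiated: εσ·A_surf·T⁴ with A_surf = 4πr² = 16.05 m².
T⁴ = 5471/(0.73·5.67×10⁻⁸·16.05) = 8.238×10⁹ K⁴.

T ≈ 301 K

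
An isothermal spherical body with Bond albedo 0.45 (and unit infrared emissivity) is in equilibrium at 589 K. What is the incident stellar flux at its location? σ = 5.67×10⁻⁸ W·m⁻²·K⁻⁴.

(1−a)S·πr² = σ·4πr²·T⁴ ⇒ S = 4σT⁴/(1−a).
S = 4·5.67×10⁻⁸·1.204×10¹¹/0.550.

S ≈ 49600 W/m²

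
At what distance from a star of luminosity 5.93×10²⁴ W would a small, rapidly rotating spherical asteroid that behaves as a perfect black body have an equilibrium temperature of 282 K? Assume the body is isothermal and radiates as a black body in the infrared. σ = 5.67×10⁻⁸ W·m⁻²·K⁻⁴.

For an isothermal black-emitting sphere, (1−a)S·πr² = σ·4πr²·T⁴ ⇒ S = 4σT⁴/(1−a).
S = 4·5.67×10⁻⁸·(282)⁴/1.00 = 1434 W/m².
Flux falls as S = L/(4πd²), so d = √(L/(4πS)) = √(5.93×10²⁴/(4π·1434)).

d ≈ 1.81×10¹⁰ m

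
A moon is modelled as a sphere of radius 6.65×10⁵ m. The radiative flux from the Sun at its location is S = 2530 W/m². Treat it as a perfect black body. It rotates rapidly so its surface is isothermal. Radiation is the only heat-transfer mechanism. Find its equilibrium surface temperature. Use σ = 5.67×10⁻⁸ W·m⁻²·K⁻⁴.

T ≈ 325 K

At equilibrium, absorbed power = emitted power.
Absorbing cross-section = πr² = 1.389×10¹² m²; emitting surface = 4πr² = 5.557×10¹² m² (ratio 4).
S·A_cross = εσ·A_surf·T⁴  ⇒  T⁴ = S/(4σ).
T⁴ = 1.00·2530/(4·5.67×10⁻⁸) = 1.116×10¹⁰ K⁴.
T = (1.116×10¹⁰)^(1/4).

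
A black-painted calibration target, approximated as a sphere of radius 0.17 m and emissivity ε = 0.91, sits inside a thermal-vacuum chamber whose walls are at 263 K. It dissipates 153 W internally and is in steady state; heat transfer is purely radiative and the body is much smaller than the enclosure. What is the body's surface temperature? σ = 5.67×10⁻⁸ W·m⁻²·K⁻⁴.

For a small grey body in a large enclosure, net radiated power = εσA(T⁴ − T_w⁴).
Steady state: P = εσA(T⁴ − T_w⁴) with A = 4πr² = 0.3632 m².
T⁴ = P/(εσA) + T_w⁴ = 153/(0.91·5.67×10⁻⁸·0.3632) + (263)⁴
    = 8.165×10⁹ + 4.784×10⁹ = 1.295×10¹⁰ K⁴.

T ≈ 337 K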